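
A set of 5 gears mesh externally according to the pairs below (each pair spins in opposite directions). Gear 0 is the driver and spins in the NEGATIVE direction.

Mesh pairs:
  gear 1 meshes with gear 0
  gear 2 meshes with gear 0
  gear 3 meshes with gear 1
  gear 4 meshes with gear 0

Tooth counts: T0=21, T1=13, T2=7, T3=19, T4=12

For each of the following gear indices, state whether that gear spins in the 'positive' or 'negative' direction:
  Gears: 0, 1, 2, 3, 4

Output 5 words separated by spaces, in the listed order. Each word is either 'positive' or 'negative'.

Answer: negative positive positive negative positive

Derivation:
Gear 0 (driver): negative (depth 0)
  gear 1: meshes with gear 0 -> depth 1 -> positive (opposite of gear 0)
  gear 2: meshes with gear 0 -> depth 1 -> positive (opposite of gear 0)
  gear 3: meshes with gear 1 -> depth 2 -> negative (opposite of gear 1)
  gear 4: meshes with gear 0 -> depth 1 -> positive (opposite of gear 0)
Queried indices 0, 1, 2, 3, 4 -> negative, positive, positive, negative, positive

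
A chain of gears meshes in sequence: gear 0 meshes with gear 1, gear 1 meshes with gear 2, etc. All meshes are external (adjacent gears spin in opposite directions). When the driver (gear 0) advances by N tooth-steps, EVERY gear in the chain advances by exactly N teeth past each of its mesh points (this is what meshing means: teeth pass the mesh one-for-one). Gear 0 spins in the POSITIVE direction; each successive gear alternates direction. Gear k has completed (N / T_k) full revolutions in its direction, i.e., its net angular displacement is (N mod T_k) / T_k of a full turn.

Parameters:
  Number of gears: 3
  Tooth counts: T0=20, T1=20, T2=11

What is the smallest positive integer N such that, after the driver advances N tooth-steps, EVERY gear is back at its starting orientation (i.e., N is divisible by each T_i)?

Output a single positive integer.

Gear k returns to start when N is a multiple of T_k.
All gears at start simultaneously when N is a common multiple of [20, 20, 11]; the smallest such N is lcm(20, 20, 11).
Start: lcm = T0 = 20
Fold in T1=20: gcd(20, 20) = 20; lcm(20, 20) = 20 * 20 / 20 = 400 / 20 = 20
Fold in T2=11: gcd(20, 11) = 1; lcm(20, 11) = 20 * 11 / 1 = 220 / 1 = 220
Full cycle length = 220

Answer: 220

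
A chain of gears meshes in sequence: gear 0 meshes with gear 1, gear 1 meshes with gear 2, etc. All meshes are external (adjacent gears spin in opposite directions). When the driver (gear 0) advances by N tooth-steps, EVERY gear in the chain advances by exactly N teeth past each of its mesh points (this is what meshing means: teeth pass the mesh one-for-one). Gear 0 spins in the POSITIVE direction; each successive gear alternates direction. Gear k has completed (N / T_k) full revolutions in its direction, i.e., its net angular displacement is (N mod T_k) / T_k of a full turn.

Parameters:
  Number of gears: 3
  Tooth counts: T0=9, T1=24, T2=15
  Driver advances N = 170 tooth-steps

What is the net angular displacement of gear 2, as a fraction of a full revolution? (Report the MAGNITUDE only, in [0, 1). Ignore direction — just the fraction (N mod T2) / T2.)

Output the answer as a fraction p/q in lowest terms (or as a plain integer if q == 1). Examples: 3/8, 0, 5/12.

Chain of 3 gears, tooth counts: [9, 24, 15]
  gear 0: T0=9, direction=positive, advance = 170 mod 9 = 8 teeth = 8/9 turn
  gear 1: T1=24, direction=negative, advance = 170 mod 24 = 2 teeth = 2/24 turn
  gear 2: T2=15, direction=positive, advance = 170 mod 15 = 5 teeth = 5/15 turn
Gear 2: 170 mod 15 = 5
Fraction = 5 / 15 = 1/3 (gcd(5,15)=5) = 1/3

Answer: 1/3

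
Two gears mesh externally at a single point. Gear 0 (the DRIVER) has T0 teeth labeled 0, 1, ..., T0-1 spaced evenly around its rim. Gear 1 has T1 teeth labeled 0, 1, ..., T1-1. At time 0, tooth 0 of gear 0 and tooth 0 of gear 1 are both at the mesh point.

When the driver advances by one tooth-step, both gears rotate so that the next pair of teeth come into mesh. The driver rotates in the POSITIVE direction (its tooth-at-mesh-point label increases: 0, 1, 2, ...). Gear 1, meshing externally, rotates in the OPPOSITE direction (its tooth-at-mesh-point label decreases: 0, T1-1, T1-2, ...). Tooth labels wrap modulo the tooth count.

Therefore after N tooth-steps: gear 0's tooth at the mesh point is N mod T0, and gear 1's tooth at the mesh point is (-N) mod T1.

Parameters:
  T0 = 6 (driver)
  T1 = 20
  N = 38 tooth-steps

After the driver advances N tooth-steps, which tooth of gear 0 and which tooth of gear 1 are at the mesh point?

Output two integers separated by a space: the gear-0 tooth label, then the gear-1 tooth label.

Answer: 2 2

Derivation:
Gear 0 (driver, T0=6): tooth at mesh = N mod T0
  38 = 6 * 6 + 2, so 38 mod 6 = 2
  gear 0 tooth = 2
Gear 1 (driven, T1=20): tooth at mesh = (-N) mod T1
  38 = 1 * 20 + 18, so 38 mod 20 = 18
  (-38) mod 20 = (-18) mod 20 = 20 - 18 = 2
Mesh after 38 steps: gear-0 tooth 2 meets gear-1 tooth 2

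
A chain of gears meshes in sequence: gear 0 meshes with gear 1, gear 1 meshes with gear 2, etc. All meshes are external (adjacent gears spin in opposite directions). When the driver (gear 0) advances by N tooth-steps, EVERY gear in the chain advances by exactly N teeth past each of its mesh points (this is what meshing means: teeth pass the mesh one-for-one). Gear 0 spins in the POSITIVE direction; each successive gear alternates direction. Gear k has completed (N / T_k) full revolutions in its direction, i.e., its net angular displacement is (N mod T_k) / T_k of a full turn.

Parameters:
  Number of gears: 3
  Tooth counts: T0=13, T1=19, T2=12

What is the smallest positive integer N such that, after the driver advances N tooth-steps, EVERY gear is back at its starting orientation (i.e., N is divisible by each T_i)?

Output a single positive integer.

Answer: 2964

Derivation:
Gear k returns to start when N is a multiple of T_k.
All gears at start simultaneously when N is a common multiple of [13, 19, 12]; the smallest such N is lcm(13, 19, 12).
Start: lcm = T0 = 13
Fold in T1=19: gcd(13, 19) = 1; lcm(13, 19) = 13 * 19 / 1 = 247 / 1 = 247
Fold in T2=12: gcd(247, 12) = 1; lcm(247, 12) = 247 * 12 / 1 = 2964 / 1 = 2964
Full cycle length = 2964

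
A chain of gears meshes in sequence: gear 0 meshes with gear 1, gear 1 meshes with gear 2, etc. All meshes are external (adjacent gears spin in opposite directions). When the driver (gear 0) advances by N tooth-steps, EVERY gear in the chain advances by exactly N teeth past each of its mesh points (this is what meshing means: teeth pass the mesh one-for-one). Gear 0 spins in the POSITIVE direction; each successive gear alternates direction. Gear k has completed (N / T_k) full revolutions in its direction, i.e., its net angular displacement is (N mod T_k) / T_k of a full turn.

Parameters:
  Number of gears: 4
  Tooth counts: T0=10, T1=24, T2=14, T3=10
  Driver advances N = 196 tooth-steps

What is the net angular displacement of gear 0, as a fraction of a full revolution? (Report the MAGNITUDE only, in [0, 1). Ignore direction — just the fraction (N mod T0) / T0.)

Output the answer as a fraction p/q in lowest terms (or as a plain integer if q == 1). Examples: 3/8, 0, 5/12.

Answer: 3/5

Derivation:
Chain of 4 gears, tooth counts: [10, 24, 14, 10]
  gear 0: T0=10, direction=positive, advance = 196 mod 10 = 6 teeth = 6/10 turn
  gear 1: T1=24, direction=negative, advance = 196 mod 24 = 4 teeth = 4/24 turn
  gear 2: T2=14, direction=positive, advance = 196 mod 14 = 0 teeth = 0/14 turn
  gear 3: T3=10, direction=negative, advance = 196 mod 10 = 6 teeth = 6/10 turn
Gear 0: 196 mod 10 = 6
Fraction = 6 / 10 = 3/5 (gcd(6,10)=2) = 3/5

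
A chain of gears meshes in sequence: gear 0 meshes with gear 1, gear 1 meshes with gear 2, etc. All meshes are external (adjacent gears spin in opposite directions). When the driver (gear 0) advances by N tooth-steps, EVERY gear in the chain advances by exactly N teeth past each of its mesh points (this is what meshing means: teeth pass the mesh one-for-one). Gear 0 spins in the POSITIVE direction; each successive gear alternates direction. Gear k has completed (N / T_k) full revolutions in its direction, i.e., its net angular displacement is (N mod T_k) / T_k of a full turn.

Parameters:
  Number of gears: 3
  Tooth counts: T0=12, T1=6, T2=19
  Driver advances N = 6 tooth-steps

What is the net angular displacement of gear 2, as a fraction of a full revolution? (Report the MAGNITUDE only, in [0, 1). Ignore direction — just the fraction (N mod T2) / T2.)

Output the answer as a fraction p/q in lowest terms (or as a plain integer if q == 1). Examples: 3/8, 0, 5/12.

Answer: 6/19

Derivation:
Chain of 3 gears, tooth counts: [12, 6, 19]
  gear 0: T0=12, direction=positive, advance = 6 mod 12 = 6 teeth = 6/12 turn
  gear 1: T1=6, direction=negative, advance = 6 mod 6 = 0 teeth = 0/6 turn
  gear 2: T2=19, direction=positive, advance = 6 mod 19 = 6 teeth = 6/19 turn
Gear 2: 6 mod 19 = 6
Fraction = 6 / 19 = 6/19 (gcd(6,19)=1) = 6/19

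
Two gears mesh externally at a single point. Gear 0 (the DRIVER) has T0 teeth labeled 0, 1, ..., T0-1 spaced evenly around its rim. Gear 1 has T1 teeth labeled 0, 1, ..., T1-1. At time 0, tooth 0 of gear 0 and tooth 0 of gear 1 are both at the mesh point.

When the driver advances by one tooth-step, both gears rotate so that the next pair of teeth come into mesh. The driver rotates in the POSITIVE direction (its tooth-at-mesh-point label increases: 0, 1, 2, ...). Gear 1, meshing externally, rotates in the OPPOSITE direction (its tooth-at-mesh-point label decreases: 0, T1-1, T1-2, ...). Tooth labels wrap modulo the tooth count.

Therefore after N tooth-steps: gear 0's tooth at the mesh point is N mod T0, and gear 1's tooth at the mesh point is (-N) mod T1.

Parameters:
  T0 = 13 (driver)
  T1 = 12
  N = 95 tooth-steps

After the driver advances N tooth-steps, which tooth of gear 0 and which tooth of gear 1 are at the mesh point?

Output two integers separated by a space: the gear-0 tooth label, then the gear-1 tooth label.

Answer: 4 1

Derivation:
Gear 0 (driver, T0=13): tooth at mesh = N mod T0
  95 = 7 * 13 + 4, so 95 mod 13 = 4
  gear 0 tooth = 4
Gear 1 (driven, T1=12): tooth at mesh = (-N) mod T1
  95 = 7 * 12 + 11, so 95 mod 12 = 11
  (-95) mod 12 = (-11) mod 12 = 12 - 11 = 1
Mesh after 95 steps: gear-0 tooth 4 meets gear-1 tooth 1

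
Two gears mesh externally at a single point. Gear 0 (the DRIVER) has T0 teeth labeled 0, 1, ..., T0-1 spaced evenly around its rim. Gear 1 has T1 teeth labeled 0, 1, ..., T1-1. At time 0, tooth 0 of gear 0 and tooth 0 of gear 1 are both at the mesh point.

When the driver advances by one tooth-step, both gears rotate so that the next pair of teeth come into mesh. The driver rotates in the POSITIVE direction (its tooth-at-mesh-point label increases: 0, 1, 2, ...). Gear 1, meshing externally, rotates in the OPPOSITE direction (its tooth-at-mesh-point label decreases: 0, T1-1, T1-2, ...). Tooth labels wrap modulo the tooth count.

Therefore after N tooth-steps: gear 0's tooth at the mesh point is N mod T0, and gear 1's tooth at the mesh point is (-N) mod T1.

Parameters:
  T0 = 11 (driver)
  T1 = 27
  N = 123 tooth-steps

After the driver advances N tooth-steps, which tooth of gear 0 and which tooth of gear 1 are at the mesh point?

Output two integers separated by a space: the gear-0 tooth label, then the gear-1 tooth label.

Gear 0 (driver, T0=11): tooth at mesh = N mod T0
  123 = 11 * 11 + 2, so 123 mod 11 = 2
  gear 0 tooth = 2
Gear 1 (driven, T1=27): tooth at mesh = (-N) mod T1
  123 = 4 * 27 + 15, so 123 mod 27 = 15
  (-123) mod 27 = (-15) mod 27 = 27 - 15 = 12
Mesh after 123 steps: gear-0 tooth 2 meets gear-1 tooth 12

Answer: 2 12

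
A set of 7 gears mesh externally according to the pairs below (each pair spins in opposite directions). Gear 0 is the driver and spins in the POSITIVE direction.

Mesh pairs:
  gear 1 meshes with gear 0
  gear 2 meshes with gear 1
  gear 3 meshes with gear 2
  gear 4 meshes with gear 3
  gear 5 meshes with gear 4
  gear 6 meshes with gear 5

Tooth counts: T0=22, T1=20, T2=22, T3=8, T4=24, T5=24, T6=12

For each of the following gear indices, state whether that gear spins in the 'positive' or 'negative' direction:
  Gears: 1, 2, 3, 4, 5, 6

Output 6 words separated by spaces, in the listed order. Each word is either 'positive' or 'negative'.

Answer: negative positive negative positive negative positive

Derivation:
Gear 0 (driver): positive (depth 0)
  gear 1: meshes with gear 0 -> depth 1 -> negative (opposite of gear 0)
  gear 2: meshes with gear 1 -> depth 2 -> positive (opposite of gear 1)
  gear 3: meshes with gear 2 -> depth 3 -> negative (opposite of gear 2)
  gear 4: meshes with gear 3 -> depth 4 -> positive (opposite of gear 3)
  gear 5: meshes with gear 4 -> depth 5 -> negative (opposite of gear 4)
  gear 6: meshes with gear 5 -> depth 6 -> positive (opposite of gear 5)
Queried indices 1, 2, 3, 4, 5, 6 -> negative, positive, negative, positive, negative, positive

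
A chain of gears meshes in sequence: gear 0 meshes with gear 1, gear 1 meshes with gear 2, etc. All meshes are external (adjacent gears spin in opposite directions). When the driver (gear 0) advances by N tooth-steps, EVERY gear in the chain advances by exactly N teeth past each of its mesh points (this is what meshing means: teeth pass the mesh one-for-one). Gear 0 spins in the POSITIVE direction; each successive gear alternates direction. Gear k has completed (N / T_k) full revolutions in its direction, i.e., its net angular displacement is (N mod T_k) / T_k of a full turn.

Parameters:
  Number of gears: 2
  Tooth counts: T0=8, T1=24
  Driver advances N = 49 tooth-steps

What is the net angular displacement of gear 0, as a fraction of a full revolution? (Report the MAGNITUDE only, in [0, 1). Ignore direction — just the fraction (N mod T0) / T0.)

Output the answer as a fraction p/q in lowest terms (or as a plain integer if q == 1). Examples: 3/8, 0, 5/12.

Answer: 1/8

Derivation:
Chain of 2 gears, tooth counts: [8, 24]
  gear 0: T0=8, direction=positive, advance = 49 mod 8 = 1 teeth = 1/8 turn
  gear 1: T1=24, direction=negative, advance = 49 mod 24 = 1 teeth = 1/24 turn
Gear 0: 49 mod 8 = 1
Fraction = 1 / 8 = 1/8 (gcd(1,8)=1) = 1/8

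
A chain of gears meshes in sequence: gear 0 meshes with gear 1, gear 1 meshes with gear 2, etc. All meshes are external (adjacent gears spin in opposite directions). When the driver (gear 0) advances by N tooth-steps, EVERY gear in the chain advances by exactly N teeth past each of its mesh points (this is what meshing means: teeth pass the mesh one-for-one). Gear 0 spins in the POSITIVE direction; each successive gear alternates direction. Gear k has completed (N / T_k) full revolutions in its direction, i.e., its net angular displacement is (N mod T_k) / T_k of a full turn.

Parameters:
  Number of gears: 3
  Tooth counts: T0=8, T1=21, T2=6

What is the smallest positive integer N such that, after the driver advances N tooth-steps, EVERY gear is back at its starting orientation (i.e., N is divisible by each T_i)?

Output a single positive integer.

Answer: 168

Derivation:
Gear k returns to start when N is a multiple of T_k.
All gears at start simultaneously when N is a common multiple of [8, 21, 6]; the smallest such N is lcm(8, 21, 6).
Start: lcm = T0 = 8
Fold in T1=21: gcd(8, 21) = 1; lcm(8, 21) = 8 * 21 / 1 = 168 / 1 = 168
Fold in T2=6: gcd(168, 6) = 6; lcm(168, 6) = 168 * 6 / 6 = 1008 / 6 = 168
Full cycle length = 168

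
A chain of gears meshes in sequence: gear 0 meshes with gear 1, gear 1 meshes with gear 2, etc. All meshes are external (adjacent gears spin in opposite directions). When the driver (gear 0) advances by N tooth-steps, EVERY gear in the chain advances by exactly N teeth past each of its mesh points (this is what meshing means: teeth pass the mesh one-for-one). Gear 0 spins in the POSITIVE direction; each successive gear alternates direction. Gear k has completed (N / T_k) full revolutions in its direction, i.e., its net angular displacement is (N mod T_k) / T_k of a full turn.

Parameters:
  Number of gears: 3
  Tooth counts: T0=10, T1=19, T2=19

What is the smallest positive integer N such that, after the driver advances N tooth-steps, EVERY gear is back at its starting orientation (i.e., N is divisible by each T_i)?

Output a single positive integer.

Answer: 190

Derivation:
Gear k returns to start when N is a multiple of T_k.
All gears at start simultaneously when N is a common multiple of [10, 19, 19]; the smallest such N is lcm(10, 19, 19).
Start: lcm = T0 = 10
Fold in T1=19: gcd(10, 19) = 1; lcm(10, 19) = 10 * 19 / 1 = 190 / 1 = 190
Fold in T2=19: gcd(190, 19) = 19; lcm(190, 19) = 190 * 19 / 19 = 3610 / 19 = 190
Full cycle length = 190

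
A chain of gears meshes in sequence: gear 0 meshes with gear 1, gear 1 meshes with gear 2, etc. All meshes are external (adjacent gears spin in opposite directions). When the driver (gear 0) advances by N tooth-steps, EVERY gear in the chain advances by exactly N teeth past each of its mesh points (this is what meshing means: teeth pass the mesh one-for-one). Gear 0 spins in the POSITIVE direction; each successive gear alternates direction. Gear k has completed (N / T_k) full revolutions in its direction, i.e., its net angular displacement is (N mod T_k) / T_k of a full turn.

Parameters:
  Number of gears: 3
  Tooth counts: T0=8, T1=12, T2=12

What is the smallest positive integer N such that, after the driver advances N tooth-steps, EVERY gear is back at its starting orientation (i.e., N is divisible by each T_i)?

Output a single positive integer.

Answer: 24

Derivation:
Gear k returns to start when N is a multiple of T_k.
All gears at start simultaneously when N is a common multiple of [8, 12, 12]; the smallest such N is lcm(8, 12, 12).
Start: lcm = T0 = 8
Fold in T1=12: gcd(8, 12) = 4; lcm(8, 12) = 8 * 12 / 4 = 96 / 4 = 24
Fold in T2=12: gcd(24, 12) = 12; lcm(24, 12) = 24 * 12 / 12 = 288 / 12 = 24
Full cycle length = 24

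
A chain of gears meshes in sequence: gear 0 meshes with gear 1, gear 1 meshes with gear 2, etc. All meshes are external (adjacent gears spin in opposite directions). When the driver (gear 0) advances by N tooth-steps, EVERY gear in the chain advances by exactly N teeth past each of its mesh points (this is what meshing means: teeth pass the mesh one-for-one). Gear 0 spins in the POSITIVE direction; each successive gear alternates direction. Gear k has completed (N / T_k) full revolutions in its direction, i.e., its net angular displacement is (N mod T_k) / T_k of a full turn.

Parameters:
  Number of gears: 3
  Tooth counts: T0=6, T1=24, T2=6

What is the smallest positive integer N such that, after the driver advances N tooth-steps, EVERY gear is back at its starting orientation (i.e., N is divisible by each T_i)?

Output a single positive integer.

Answer: 24

Derivation:
Gear k returns to start when N is a multiple of T_k.
All gears at start simultaneously when N is a common multiple of [6, 24, 6]; the smallest such N is lcm(6, 24, 6).
Start: lcm = T0 = 6
Fold in T1=24: gcd(6, 24) = 6; lcm(6, 24) = 6 * 24 / 6 = 144 / 6 = 24
Fold in T2=6: gcd(24, 6) = 6; lcm(24, 6) = 24 * 6 / 6 = 144 / 6 = 24
Full cycle length = 24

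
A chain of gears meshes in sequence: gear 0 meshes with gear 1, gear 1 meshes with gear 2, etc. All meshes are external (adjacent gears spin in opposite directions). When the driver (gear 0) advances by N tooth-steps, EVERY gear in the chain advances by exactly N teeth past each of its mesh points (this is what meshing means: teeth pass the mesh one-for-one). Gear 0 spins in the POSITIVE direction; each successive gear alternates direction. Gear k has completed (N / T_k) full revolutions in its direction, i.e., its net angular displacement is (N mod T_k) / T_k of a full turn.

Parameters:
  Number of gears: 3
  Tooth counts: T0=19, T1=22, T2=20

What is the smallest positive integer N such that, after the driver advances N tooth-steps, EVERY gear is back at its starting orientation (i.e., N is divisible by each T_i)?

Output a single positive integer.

Answer: 4180

Derivation:
Gear k returns to start when N is a multiple of T_k.
All gears at start simultaneously when N is a common multiple of [19, 22, 20]; the smallest such N is lcm(19, 22, 20).
Start: lcm = T0 = 19
Fold in T1=22: gcd(19, 22) = 1; lcm(19, 22) = 19 * 22 / 1 = 418 / 1 = 418
Fold in T2=20: gcd(418, 20) = 2; lcm(418, 20) = 418 * 20 / 2 = 8360 / 2 = 4180
Full cycle length = 4180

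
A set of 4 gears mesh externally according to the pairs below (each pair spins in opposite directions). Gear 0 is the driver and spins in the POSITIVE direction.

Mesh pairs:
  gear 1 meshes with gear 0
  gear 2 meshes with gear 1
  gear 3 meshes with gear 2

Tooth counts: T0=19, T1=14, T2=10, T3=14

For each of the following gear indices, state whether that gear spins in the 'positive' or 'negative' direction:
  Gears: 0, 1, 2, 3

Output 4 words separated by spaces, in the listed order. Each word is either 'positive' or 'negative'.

Gear 0 (driver): positive (depth 0)
  gear 1: meshes with gear 0 -> depth 1 -> negative (opposite of gear 0)
  gear 2: meshes with gear 1 -> depth 2 -> positive (opposite of gear 1)
  gear 3: meshes with gear 2 -> depth 3 -> negative (opposite of gear 2)
Queried indices 0, 1, 2, 3 -> positive, negative, positive, negative

Answer: positive negative positive negative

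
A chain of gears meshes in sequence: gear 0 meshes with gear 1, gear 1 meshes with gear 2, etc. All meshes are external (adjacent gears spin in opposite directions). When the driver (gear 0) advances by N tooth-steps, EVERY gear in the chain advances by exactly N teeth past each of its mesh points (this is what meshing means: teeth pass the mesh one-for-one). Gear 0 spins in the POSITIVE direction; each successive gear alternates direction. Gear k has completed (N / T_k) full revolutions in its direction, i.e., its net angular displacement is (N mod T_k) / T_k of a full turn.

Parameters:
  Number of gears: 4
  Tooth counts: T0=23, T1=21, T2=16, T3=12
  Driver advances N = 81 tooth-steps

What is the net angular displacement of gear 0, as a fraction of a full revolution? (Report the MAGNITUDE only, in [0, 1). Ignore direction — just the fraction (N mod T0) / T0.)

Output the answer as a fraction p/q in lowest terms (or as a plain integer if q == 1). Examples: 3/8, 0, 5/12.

Chain of 4 gears, tooth counts: [23, 21, 16, 12]
  gear 0: T0=23, direction=positive, advance = 81 mod 23 = 12 teeth = 12/23 turn
  gear 1: T1=21, direction=negative, advance = 81 mod 21 = 18 teeth = 18/21 turn
  gear 2: T2=16, direction=positive, advance = 81 mod 16 = 1 teeth = 1/16 turn
  gear 3: T3=12, direction=negative, advance = 81 mod 12 = 9 teeth = 9/12 turn
Gear 0: 81 mod 23 = 12
Fraction = 12 / 23 = 12/23 (gcd(12,23)=1) = 12/23

Answer: 12/23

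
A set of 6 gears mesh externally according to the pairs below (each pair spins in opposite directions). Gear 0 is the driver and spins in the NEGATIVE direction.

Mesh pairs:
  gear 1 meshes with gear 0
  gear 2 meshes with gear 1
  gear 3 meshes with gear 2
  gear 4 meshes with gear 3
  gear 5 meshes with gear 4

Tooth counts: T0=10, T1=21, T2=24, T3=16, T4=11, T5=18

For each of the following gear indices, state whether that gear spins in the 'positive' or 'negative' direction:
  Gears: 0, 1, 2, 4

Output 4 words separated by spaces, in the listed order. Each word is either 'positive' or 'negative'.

Answer: negative positive negative negative

Derivation:
Gear 0 (driver): negative (depth 0)
  gear 1: meshes with gear 0 -> depth 1 -> positive (opposite of gear 0)
  gear 2: meshes with gear 1 -> depth 2 -> negative (opposite of gear 1)
  gear 3: meshes with gear 2 -> depth 3 -> positive (opposite of gear 2)
  gear 4: meshes with gear 3 -> depth 4 -> negative (opposite of gear 3)
  gear 5: meshes with gear 4 -> depth 5 -> positive (opposite of gear 4)
Queried indices 0, 1, 2, 4 -> negative, positive, negative, negative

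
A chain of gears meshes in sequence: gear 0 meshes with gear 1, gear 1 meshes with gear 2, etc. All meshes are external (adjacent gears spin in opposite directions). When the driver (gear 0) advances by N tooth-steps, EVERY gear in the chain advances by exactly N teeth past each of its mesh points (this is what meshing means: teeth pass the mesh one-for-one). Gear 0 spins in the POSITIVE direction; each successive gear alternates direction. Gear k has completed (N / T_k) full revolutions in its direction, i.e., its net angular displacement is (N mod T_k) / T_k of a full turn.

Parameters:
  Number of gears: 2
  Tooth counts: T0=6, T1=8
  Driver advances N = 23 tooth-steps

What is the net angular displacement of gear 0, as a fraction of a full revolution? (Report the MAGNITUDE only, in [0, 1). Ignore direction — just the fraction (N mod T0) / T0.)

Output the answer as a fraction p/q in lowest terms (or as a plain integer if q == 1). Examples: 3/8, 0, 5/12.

Chain of 2 gears, tooth counts: [6, 8]
  gear 0: T0=6, direction=positive, advance = 23 mod 6 = 5 teeth = 5/6 turn
  gear 1: T1=8, direction=negative, advance = 23 mod 8 = 7 teeth = 7/8 turn
Gear 0: 23 mod 6 = 5
Fraction = 5 / 6 = 5/6 (gcd(5,6)=1) = 5/6

Answer: 5/6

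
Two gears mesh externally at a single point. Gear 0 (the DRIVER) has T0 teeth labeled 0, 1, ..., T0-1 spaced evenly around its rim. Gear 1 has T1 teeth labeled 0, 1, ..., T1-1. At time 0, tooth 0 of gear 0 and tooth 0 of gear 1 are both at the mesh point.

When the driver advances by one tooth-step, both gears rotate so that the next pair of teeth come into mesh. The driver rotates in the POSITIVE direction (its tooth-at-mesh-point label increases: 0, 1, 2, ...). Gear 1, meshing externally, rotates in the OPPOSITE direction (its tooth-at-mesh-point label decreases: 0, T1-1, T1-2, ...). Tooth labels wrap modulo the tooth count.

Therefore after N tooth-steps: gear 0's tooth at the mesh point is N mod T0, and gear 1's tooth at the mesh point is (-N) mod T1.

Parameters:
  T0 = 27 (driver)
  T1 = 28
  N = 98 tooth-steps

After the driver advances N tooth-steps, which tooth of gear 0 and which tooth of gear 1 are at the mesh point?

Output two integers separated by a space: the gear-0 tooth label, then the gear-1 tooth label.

Gear 0 (driver, T0=27): tooth at mesh = N mod T0
  98 = 3 * 27 + 17, so 98 mod 27 = 17
  gear 0 tooth = 17
Gear 1 (driven, T1=28): tooth at mesh = (-N) mod T1
  98 = 3 * 28 + 14, so 98 mod 28 = 14
  (-98) mod 28 = (-14) mod 28 = 28 - 14 = 14
Mesh after 98 steps: gear-0 tooth 17 meets gear-1 tooth 14

Answer: 17 14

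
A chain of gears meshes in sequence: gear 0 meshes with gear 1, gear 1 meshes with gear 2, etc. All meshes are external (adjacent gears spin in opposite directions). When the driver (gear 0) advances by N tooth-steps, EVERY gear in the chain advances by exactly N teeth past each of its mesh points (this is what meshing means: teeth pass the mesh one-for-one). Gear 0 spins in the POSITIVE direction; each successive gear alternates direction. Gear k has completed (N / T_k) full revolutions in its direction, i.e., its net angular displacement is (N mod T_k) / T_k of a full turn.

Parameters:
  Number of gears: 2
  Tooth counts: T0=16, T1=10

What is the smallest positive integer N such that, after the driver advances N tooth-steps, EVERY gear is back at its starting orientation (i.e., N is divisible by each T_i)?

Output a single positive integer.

Answer: 80

Derivation:
Gear k returns to start when N is a multiple of T_k.
All gears at start simultaneously when N is a common multiple of [16, 10]; the smallest such N is lcm(16, 10).
Start: lcm = T0 = 16
Fold in T1=10: gcd(16, 10) = 2; lcm(16, 10) = 16 * 10 / 2 = 160 / 2 = 80
Full cycle length = 80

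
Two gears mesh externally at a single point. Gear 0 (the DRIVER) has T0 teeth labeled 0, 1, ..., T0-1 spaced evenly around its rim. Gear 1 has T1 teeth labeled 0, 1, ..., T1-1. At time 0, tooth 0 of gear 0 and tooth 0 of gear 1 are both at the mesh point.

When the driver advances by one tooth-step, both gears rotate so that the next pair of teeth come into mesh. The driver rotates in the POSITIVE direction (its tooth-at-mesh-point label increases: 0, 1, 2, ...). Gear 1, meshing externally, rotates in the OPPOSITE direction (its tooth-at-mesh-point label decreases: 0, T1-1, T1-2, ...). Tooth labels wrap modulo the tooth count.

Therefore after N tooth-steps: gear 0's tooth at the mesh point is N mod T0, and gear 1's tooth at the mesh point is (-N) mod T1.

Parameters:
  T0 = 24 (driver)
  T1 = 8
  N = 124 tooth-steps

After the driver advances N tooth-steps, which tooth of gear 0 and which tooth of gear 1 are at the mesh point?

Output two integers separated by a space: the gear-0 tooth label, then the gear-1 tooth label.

Gear 0 (driver, T0=24): tooth at mesh = N mod T0
  124 = 5 * 24 + 4, so 124 mod 24 = 4
  gear 0 tooth = 4
Gear 1 (driven, T1=8): tooth at mesh = (-N) mod T1
  124 = 15 * 8 + 4, so 124 mod 8 = 4
  (-124) mod 8 = (-4) mod 8 = 8 - 4 = 4
Mesh after 124 steps: gear-0 tooth 4 meets gear-1 tooth 4

Answer: 4 4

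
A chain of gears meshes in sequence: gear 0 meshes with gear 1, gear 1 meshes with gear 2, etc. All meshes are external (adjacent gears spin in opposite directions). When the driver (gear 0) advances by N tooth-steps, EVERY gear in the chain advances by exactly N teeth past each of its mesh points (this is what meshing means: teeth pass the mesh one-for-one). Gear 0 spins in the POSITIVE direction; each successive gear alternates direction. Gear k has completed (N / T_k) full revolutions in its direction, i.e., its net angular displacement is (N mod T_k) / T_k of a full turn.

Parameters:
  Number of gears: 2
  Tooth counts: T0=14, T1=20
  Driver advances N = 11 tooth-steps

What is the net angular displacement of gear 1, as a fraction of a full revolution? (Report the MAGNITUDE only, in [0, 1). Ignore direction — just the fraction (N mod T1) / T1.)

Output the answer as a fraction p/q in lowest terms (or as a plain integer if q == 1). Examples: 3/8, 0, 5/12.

Chain of 2 gears, tooth counts: [14, 20]
  gear 0: T0=14, direction=positive, advance = 11 mod 14 = 11 teeth = 11/14 turn
  gear 1: T1=20, direction=negative, advance = 11 mod 20 = 11 teeth = 11/20 turn
Gear 1: 11 mod 20 = 11
Fraction = 11 / 20 = 11/20 (gcd(11,20)=1) = 11/20

Answer: 11/20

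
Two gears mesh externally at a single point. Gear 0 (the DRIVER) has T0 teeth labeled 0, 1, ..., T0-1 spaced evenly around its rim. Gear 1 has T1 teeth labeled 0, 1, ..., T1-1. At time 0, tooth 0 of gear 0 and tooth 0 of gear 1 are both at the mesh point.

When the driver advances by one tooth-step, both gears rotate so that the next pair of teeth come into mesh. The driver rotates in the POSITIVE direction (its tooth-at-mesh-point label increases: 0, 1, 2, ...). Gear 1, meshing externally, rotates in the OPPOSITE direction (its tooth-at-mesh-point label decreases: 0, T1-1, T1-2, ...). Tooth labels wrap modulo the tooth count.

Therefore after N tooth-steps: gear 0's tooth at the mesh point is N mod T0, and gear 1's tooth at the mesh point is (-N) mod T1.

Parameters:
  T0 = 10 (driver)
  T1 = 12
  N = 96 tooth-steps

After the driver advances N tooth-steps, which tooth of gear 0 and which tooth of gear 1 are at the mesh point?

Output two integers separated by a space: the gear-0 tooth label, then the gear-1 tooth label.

Answer: 6 0

Derivation:
Gear 0 (driver, T0=10): tooth at mesh = N mod T0
  96 = 9 * 10 + 6, so 96 mod 10 = 6
  gear 0 tooth = 6
Gear 1 (driven, T1=12): tooth at mesh = (-N) mod T1
  96 = 8 * 12 + 0, so 96 mod 12 = 0
  (-96) mod 12 = 0
Mesh after 96 steps: gear-0 tooth 6 meets gear-1 tooth 0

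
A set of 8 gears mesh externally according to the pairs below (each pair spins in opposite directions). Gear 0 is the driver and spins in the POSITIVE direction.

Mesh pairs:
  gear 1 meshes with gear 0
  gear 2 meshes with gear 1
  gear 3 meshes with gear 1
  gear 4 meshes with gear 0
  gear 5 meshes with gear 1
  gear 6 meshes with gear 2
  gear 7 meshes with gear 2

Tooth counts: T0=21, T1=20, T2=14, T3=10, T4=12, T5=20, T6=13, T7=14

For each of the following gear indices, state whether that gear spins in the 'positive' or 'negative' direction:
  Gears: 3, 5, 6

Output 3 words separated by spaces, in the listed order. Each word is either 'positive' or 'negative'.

Answer: positive positive negative

Derivation:
Gear 0 (driver): positive (depth 0)
  gear 1: meshes with gear 0 -> depth 1 -> negative (opposite of gear 0)
  gear 2: meshes with gear 1 -> depth 2 -> positive (opposite of gear 1)
  gear 3: meshes with gear 1 -> depth 2 -> positive (opposite of gear 1)
  gear 4: meshes with gear 0 -> depth 1 -> negative (opposite of gear 0)
  gear 5: meshes with gear 1 -> depth 2 -> positive (opposite of gear 1)
  gear 6: meshes with gear 2 -> depth 3 -> negative (opposite of gear 2)
  gear 7: meshes with gear 2 -> depth 3 -> negative (opposite of gear 2)
Queried indices 3, 5, 6 -> positive, positive, negative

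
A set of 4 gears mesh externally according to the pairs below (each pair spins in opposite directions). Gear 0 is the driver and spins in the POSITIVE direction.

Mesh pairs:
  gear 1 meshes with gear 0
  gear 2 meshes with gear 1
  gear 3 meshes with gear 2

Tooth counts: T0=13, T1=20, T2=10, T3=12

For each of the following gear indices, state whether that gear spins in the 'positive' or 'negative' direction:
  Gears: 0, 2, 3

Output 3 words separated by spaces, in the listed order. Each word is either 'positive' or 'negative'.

Gear 0 (driver): positive (depth 0)
  gear 1: meshes with gear 0 -> depth 1 -> negative (opposite of gear 0)
  gear 2: meshes with gear 1 -> depth 2 -> positive (opposite of gear 1)
  gear 3: meshes with gear 2 -> depth 3 -> negative (opposite of gear 2)
Queried indices 0, 2, 3 -> positive, positive, negative

Answer: positive positive negative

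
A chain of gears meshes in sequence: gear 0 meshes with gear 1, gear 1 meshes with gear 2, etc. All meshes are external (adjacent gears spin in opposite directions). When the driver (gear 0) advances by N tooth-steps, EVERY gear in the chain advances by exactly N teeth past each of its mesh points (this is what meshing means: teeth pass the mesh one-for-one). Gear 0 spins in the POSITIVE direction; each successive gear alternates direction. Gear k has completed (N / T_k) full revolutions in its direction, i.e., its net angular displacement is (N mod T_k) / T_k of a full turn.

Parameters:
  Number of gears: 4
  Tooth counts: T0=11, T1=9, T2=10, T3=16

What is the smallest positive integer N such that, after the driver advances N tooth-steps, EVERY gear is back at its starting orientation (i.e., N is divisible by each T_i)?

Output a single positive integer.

Gear k returns to start when N is a multiple of T_k.
All gears at start simultaneously when N is a common multiple of [11, 9, 10, 16]; the smallest such N is lcm(11, 9, 10, 16).
Start: lcm = T0 = 11
Fold in T1=9: gcd(11, 9) = 1; lcm(11, 9) = 11 * 9 / 1 = 99 / 1 = 99
Fold in T2=10: gcd(99, 10) = 1; lcm(99, 10) = 99 * 10 / 1 = 990 / 1 = 990
Fold in T3=16: gcd(990, 16) = 2; lcm(990, 16) = 990 * 16 / 2 = 15840 / 2 = 7920
Full cycle length = 7920

Answer: 7920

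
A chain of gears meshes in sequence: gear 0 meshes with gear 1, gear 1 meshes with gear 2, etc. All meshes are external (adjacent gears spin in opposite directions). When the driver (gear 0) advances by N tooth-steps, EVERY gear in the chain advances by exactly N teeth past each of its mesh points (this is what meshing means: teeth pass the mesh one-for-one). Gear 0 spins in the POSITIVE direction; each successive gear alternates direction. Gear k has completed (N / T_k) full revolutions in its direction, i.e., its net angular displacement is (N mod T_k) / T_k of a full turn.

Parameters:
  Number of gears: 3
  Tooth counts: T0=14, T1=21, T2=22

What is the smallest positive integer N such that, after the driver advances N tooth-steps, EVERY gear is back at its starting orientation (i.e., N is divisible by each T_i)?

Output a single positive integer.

Answer: 462

Derivation:
Gear k returns to start when N is a multiple of T_k.
All gears at start simultaneously when N is a common multiple of [14, 21, 22]; the smallest such N is lcm(14, 21, 22).
Start: lcm = T0 = 14
Fold in T1=21: gcd(14, 21) = 7; lcm(14, 21) = 14 * 21 / 7 = 294 / 7 = 42
Fold in T2=22: gcd(42, 22) = 2; lcm(42, 22) = 42 * 22 / 2 = 924 / 2 = 462
Full cycle length = 462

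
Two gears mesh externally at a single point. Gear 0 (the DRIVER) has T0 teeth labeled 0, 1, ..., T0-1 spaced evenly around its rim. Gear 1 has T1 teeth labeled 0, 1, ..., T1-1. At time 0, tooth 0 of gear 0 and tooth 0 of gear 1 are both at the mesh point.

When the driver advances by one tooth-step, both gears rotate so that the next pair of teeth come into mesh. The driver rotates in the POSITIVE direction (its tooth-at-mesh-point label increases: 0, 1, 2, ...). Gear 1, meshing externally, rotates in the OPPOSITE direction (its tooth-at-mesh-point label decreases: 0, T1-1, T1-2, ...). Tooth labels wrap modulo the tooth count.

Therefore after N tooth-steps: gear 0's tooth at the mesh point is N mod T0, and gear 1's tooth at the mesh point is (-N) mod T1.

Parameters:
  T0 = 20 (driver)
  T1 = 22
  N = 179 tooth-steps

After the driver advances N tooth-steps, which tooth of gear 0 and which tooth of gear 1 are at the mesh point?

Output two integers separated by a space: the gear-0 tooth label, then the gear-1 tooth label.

Answer: 19 19

Derivation:
Gear 0 (driver, T0=20): tooth at mesh = N mod T0
  179 = 8 * 20 + 19, so 179 mod 20 = 19
  gear 0 tooth = 19
Gear 1 (driven, T1=22): tooth at mesh = (-N) mod T1
  179 = 8 * 22 + 3, so 179 mod 22 = 3
  (-179) mod 22 = (-3) mod 22 = 22 - 3 = 19
Mesh after 179 steps: gear-0 tooth 19 meets gear-1 tooth 19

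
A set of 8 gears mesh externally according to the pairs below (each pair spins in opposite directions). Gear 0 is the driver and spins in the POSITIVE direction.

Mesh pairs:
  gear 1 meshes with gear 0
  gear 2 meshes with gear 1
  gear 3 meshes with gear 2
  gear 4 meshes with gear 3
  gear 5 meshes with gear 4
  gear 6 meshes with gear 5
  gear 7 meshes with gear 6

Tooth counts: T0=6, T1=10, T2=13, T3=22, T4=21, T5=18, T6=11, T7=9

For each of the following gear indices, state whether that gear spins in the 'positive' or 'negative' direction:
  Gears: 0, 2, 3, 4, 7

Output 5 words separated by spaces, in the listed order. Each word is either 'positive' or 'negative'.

Answer: positive positive negative positive negative

Derivation:
Gear 0 (driver): positive (depth 0)
  gear 1: meshes with gear 0 -> depth 1 -> negative (opposite of gear 0)
  gear 2: meshes with gear 1 -> depth 2 -> positive (opposite of gear 1)
  gear 3: meshes with gear 2 -> depth 3 -> negative (opposite of gear 2)
  gear 4: meshes with gear 3 -> depth 4 -> positive (opposite of gear 3)
  gear 5: meshes with gear 4 -> depth 5 -> negative (opposite of gear 4)
  gear 6: meshes with gear 5 -> depth 6 -> positive (opposite of gear 5)
  gear 7: meshes with gear 6 -> depth 7 -> negative (opposite of gear 6)
Queried indices 0, 2, 3, 4, 7 -> positive, positive, negative, positive, negative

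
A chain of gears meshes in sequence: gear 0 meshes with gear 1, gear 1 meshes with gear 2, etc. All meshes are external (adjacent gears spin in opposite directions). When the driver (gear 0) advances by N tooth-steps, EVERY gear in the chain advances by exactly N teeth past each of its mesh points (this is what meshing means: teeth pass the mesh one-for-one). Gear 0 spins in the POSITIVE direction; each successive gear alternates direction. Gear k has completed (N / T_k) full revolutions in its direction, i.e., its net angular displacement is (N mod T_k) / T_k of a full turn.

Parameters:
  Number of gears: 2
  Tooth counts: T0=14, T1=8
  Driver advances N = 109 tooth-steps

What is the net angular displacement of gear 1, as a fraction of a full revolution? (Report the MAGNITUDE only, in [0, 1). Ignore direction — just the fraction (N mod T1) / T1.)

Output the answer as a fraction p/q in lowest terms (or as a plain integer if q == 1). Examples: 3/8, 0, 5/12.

Answer: 5/8

Derivation:
Chain of 2 gears, tooth counts: [14, 8]
  gear 0: T0=14, direction=positive, advance = 109 mod 14 = 11 teeth = 11/14 turn
  gear 1: T1=8, direction=negative, advance = 109 mod 8 = 5 teeth = 5/8 turn
Gear 1: 109 mod 8 = 5
Fraction = 5 / 8 = 5/8 (gcd(5,8)=1) = 5/8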